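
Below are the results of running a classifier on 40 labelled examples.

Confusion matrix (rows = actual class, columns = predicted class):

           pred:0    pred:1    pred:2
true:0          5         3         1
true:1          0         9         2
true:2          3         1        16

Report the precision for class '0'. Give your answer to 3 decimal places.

0.625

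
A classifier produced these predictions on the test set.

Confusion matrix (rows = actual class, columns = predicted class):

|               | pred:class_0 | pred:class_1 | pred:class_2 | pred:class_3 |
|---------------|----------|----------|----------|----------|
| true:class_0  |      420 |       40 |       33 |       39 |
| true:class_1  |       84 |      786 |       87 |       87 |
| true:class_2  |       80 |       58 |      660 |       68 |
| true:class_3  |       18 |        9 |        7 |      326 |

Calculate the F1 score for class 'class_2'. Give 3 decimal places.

0.799

Take TP from the diagonal, FP from the rest of the 'class_2' prediction marginal, FN from the rest of the 'class_2' actual marginal.
F1 score = 2·TP/(2·TP+FP+FN).
class_2: TP=660, FP=33+87+7=127, FN=80+58+68=206 → 1320/1653 = 0.7985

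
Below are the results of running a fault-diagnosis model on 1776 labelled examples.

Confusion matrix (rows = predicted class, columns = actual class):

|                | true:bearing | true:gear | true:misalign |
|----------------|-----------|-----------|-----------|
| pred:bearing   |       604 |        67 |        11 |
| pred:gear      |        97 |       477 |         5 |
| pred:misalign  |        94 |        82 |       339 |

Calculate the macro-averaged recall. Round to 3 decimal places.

Per-class recall (TP/(TP+FN)):
  bearing: TP=604, FN=97+94=191 → 604/795 = 0.7597
  gear: TP=477, FN=67+82=149 → 477/626 = 0.7620
  misalign: TP=339, FN=11+5=16 → 339/355 = 0.9549
Macro-recall = mean = (0.7597 + 0.7620 + 0.9549) / 3 = 0.826

0.826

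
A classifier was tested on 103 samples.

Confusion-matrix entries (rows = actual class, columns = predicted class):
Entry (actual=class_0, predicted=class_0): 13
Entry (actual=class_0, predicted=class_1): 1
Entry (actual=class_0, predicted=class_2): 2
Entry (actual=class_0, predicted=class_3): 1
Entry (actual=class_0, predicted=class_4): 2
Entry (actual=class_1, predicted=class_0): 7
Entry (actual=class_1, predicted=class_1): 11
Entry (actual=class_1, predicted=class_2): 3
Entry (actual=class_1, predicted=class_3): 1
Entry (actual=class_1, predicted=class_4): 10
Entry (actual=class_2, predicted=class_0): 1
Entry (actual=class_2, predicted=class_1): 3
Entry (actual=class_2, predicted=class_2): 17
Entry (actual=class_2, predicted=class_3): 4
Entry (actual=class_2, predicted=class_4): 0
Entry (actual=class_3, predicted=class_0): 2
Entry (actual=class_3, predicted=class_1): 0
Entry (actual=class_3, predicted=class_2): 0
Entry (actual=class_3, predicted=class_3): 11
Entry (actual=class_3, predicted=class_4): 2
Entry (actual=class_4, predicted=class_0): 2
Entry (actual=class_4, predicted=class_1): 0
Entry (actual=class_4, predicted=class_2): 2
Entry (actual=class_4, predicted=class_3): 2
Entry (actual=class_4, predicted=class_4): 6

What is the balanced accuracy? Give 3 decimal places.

0.588

Balanced accuracy = mean of per-class recall.
  class_0: recall = 13/19 = 0.6842
  class_1: recall = 11/32 = 0.3438
  class_2: recall = 17/25 = 0.6800
  class_3: recall = 11/15 = 0.7333
  class_4: recall = 6/12 = 0.5000
Mean = (0.6842 + 0.3438 + 0.6800 + 0.7333 + 0.5000) / 5 = 0.588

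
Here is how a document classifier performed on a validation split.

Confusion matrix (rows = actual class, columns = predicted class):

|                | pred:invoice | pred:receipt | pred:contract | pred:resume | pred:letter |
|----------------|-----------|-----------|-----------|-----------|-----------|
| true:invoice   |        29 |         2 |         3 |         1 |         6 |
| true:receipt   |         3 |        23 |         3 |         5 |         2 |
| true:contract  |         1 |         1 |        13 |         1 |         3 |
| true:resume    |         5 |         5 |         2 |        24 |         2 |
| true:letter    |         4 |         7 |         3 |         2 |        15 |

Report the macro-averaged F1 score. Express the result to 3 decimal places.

0.622

Per-class F1 score (2·TP/(2·TP+FP+FN)):
  invoice: TP=29, FP=3+1+5+4=13, FN=2+3+1+6=12 → 58/83 = 0.6988
  receipt: TP=23, FP=2+1+5+7=15, FN=3+3+5+2=13 → 46/74 = 0.6216
  contract: TP=13, FP=3+3+2+3=11, FN=1+1+1+3=6 → 26/43 = 0.6047
  resume: TP=24, FP=1+5+1+2=9, FN=5+5+2+2=14 → 48/71 = 0.6761
  letter: TP=15, FP=6+2+3+2=13, FN=4+7+3+2=16 → 30/59 = 0.5085
Macro-F1 score = mean = (0.6988 + 0.6216 + 0.6047 + 0.6761 + 0.5085) / 5 = 0.622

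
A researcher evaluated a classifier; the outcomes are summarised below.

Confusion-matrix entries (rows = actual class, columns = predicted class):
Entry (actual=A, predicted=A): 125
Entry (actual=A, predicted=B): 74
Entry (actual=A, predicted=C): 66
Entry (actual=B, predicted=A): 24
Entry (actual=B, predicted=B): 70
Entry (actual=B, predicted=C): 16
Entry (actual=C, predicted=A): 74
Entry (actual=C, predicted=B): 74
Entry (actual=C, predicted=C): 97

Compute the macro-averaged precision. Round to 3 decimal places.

0.475

Per-class precision (TP/(TP+FP)):
  A: TP=125, FP=24+74=98 → 125/223 = 0.5605
  B: TP=70, FP=74+74=148 → 70/218 = 0.3211
  C: TP=97, FP=66+16=82 → 97/179 = 0.5419
Macro-precision = mean = (0.5605 + 0.3211 + 0.5419) / 3 = 0.475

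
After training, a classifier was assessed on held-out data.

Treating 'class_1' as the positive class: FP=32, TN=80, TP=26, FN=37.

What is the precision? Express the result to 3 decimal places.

Precision = TP/(TP+FP) = 26/(26+32) = 26/58 = 0.448

0.448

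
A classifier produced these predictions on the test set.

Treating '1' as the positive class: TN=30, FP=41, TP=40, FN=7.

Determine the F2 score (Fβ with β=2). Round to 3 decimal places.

0.743

Fβ = (1+β²)·TP / ((1+β²)·TP + β²·FN + FP), with β²=4
= 5·40 / (5·40 + 4·7 + 41) = 0.743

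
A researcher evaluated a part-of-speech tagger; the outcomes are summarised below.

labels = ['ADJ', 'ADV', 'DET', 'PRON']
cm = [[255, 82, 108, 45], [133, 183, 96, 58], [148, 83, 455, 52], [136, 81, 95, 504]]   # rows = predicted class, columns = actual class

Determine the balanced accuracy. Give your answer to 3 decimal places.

Balanced accuracy = mean of per-class recall.
  ADJ: recall = 255/672 = 0.3795
  ADV: recall = 183/429 = 0.4266
  DET: recall = 455/754 = 0.6034
  PRON: recall = 504/659 = 0.7648
Mean = (0.3795 + 0.4266 + 0.6034 + 0.7648) / 4 = 0.544

0.544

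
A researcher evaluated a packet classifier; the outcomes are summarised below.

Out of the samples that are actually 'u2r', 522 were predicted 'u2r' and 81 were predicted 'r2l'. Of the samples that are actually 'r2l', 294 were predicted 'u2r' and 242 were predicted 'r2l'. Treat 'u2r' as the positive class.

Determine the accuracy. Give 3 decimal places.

0.671

Accuracy = (TP+TN)/N = (522+242)/1139 = 0.671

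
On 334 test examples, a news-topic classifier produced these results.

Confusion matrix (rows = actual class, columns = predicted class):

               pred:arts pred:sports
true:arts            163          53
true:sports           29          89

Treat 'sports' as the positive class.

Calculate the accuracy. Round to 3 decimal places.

0.754

Accuracy = (TP+TN)/N = (89+163)/334 = 0.754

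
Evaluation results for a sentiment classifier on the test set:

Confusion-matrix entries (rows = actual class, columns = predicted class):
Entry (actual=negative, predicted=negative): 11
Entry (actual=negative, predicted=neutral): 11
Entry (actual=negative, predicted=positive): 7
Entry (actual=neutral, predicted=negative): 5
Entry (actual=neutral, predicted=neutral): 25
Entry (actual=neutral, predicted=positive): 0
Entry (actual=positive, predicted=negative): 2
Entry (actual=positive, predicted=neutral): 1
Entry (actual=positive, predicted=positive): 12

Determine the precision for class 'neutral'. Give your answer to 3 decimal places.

Treat 'neutral' as positive and all other classes as negative.
precision = TP/(TP+FP).
neutral: TP=25, FP=11+1=12 → 25/37 = 0.6757

0.676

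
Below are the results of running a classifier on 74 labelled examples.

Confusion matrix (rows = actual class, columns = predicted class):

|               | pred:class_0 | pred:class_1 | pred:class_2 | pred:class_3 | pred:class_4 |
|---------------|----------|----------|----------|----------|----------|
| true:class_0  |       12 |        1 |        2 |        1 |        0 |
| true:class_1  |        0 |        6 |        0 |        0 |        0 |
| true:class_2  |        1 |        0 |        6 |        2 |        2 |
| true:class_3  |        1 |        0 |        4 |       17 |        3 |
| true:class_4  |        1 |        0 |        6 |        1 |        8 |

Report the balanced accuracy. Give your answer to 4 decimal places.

Balanced accuracy = mean of per-class recall.
  class_0: recall = 12/16 = 0.75000
  class_1: recall = 6/6 = 1.00000
  class_2: recall = 6/11 = 0.54545
  class_3: recall = 17/25 = 0.68000
  class_4: recall = 8/16 = 0.50000
Mean = (0.75000 + 1.00000 + 0.54545 + 0.68000 + 0.50000) / 5 = 0.6951

0.6951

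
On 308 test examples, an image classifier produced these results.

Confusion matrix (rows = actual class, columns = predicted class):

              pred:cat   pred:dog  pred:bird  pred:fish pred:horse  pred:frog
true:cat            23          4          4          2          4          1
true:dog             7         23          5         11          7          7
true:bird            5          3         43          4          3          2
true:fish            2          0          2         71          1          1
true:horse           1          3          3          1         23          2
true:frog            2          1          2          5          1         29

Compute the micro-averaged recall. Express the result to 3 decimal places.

0.688

Micro-averaging pools counts across classes: ΣTP=212, ΣFP=96, ΣFN=96.
Micro-recall = TP/(TP+FN) on pooled counts = 0.688 (equals overall accuracy in single-label multiclass).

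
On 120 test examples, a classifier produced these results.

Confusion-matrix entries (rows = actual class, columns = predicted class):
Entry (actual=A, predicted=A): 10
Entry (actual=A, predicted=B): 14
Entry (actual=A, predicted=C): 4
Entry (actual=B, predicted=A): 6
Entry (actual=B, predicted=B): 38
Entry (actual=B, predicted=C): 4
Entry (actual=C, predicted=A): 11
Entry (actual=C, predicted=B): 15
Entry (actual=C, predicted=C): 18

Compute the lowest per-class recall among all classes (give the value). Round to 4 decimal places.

0.3571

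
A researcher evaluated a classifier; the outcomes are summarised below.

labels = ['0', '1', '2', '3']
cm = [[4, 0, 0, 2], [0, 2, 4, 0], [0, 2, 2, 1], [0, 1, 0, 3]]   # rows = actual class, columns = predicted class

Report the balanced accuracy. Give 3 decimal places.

0.538

Balanced accuracy = mean of per-class recall.
  0: recall = 4/6 = 0.6667
  1: recall = 2/6 = 0.3333
  2: recall = 2/5 = 0.4000
  3: recall = 3/4 = 0.7500
Mean = (0.6667 + 0.3333 + 0.4000 + 0.7500) / 4 = 0.538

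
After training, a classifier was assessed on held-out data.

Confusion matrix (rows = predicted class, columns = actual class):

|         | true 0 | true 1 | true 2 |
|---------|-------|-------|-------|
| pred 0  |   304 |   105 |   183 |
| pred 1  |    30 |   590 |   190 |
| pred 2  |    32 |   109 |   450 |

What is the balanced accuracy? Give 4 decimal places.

Balanced accuracy = mean of per-class recall.
  0: recall = 304/366 = 0.83060
  1: recall = 590/804 = 0.73383
  2: recall = 450/823 = 0.54678
Mean = (0.83060 + 0.73383 + 0.54678) / 3 = 0.7037

0.7037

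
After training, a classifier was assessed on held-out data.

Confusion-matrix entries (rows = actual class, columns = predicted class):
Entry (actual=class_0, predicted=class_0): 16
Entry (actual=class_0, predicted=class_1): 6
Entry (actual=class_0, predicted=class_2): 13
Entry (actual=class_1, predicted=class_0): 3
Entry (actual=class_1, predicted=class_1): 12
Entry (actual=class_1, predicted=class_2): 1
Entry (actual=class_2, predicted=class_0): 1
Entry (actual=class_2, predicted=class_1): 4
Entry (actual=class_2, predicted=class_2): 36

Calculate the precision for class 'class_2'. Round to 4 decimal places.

0.7200

Take TP from the diagonal, FP from the rest of the 'class_2' prediction marginal, FN from the rest of the 'class_2' actual marginal.
precision = TP/(TP+FP).
class_2: TP=36, FP=13+1=14 → 36/50 = 0.72000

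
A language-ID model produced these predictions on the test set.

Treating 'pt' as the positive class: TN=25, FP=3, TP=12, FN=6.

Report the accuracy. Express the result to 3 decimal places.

0.804

Accuracy = (TP+TN)/N = (12+25)/46 = 0.804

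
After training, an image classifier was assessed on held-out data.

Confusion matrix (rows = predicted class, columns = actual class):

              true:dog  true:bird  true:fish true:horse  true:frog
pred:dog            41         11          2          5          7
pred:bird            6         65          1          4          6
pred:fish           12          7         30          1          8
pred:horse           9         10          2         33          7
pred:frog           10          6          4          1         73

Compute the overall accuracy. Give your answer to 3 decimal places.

Accuracy = trace / total = (41+65+30+33+73=242) / 361 = 242/361 = 0.670

0.670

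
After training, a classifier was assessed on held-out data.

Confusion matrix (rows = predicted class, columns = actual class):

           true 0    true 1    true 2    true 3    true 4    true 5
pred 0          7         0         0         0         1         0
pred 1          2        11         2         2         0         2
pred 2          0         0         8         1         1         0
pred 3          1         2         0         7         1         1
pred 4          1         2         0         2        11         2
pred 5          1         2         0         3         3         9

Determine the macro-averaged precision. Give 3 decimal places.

Per-class precision (TP/(TP+FP)):
  0: TP=7, FP=0+0+0+1+0=1 → 7/8 = 0.8750
  1: TP=11, FP=2+2+2+0+2=8 → 11/19 = 0.5789
  2: TP=8, FP=0+0+1+1+0=2 → 8/10 = 0.8000
  3: TP=7, FP=1+2+0+1+1=5 → 7/12 = 0.5833
  4: TP=11, FP=1+2+0+2+2=7 → 11/18 = 0.6111
  5: TP=9, FP=1+2+0+3+3=9 → 9/18 = 0.5000
Macro-precision = mean = (0.8750 + 0.5789 + 0.8000 + 0.5833 + 0.6111 + 0.5000) / 6 = 0.658

0.658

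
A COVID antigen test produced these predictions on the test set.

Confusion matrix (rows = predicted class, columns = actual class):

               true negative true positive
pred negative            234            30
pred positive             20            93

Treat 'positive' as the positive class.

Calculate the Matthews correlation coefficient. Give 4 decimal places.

0.6932

MCC = (TP·TN − FP·FN) / √((TP+FP)(TP+FN)(TN+FP)(TN+FN))
Numerator = 93·234 − 20·30 = 21162
Denominator = √(113·123·254·264) = √932011344 = 30528.8608
MCC = 21162 / 30528.8608 = 0.6932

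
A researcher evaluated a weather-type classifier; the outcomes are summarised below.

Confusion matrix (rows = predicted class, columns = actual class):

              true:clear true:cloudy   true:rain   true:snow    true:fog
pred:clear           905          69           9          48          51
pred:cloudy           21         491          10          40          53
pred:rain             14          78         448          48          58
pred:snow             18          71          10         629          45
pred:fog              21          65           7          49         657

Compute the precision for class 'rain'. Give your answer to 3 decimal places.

Treat 'rain' as positive and all other classes as negative.
precision = TP/(TP+FP).
rain: TP=448, FP=14+78+48+58=198 → 448/646 = 0.6935

0.693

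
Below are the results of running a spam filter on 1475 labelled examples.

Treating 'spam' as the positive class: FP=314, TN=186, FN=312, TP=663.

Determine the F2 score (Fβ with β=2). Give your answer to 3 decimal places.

0.680

Fβ = (1+β²)·TP / ((1+β²)·TP + β²·FN + FP), with β²=4
= 5·663 / (5·663 + 4·312 + 314) = 0.680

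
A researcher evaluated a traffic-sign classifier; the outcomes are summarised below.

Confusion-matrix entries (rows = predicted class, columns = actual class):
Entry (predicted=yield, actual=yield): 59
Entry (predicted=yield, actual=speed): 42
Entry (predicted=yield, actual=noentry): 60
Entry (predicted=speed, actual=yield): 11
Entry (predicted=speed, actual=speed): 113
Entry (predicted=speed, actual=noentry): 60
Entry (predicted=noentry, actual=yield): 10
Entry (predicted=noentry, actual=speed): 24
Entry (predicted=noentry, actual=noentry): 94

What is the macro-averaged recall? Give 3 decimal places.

0.603

Per-class recall (TP/(TP+FN)):
  yield: TP=59, FN=11+10=21 → 59/80 = 0.7375
  speed: TP=113, FN=42+24=66 → 113/179 = 0.6313
  noentry: TP=94, FN=60+60=120 → 94/214 = 0.4393
Macro-recall = mean = (0.7375 + 0.6313 + 0.4393) / 3 = 0.603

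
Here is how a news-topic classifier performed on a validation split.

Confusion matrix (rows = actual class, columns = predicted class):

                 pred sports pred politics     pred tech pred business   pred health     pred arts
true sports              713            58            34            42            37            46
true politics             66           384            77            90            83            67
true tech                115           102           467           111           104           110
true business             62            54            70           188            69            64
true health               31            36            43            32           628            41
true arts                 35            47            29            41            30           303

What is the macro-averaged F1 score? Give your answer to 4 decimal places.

0.5715

Per-class F1 score (2·TP/(2·TP+FP+FN)):
  sports: TP=713, FP=66+115+62+31+35=309, FN=58+34+42+37+46=217 → 1426/1952 = 0.73053
  politics: TP=384, FP=58+102+54+36+47=297, FN=66+77+90+83+67=383 → 768/1448 = 0.53039
  tech: TP=467, FP=34+77+70+43+29=253, FN=115+102+111+104+110=542 → 934/1729 = 0.54020
  business: TP=188, FP=42+90+111+32+41=316, FN=62+54+70+69+64=319 → 376/1011 = 0.37191
  health: TP=628, FP=37+83+104+69+30=323, FN=31+36+43+32+41=183 → 1256/1762 = 0.71283
  arts: TP=303, FP=46+67+110+64+41=328, FN=35+47+29+41+30=182 → 606/1116 = 0.54301
Macro-F1 score = mean = (0.73053 + 0.53039 + 0.54020 + 0.37191 + 0.71283 + 0.54301) / 6 = 0.5715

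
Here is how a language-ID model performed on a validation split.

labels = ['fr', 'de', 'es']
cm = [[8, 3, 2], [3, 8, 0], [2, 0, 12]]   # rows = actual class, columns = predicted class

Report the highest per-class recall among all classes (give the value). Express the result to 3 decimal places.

0.857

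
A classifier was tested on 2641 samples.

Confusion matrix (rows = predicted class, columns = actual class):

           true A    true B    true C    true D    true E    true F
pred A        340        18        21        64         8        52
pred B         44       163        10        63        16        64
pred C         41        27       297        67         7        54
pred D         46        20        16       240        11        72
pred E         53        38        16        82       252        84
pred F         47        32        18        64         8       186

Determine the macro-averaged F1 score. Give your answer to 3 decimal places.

0.556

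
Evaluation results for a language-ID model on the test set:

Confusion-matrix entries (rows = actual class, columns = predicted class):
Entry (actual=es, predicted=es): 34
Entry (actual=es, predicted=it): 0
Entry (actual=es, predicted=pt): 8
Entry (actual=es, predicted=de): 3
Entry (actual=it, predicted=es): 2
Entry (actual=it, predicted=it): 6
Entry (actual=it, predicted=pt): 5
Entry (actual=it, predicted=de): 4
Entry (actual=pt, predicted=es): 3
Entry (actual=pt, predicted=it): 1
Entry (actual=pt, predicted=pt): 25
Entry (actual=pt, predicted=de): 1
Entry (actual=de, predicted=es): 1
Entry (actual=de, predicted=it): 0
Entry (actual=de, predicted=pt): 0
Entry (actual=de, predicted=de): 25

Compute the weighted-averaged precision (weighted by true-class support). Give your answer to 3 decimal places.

Per-class precision (TP/(TP+FP)):
  es: TP=34, FP=2+3+1=6 → 34/40 = 0.8500
  it: TP=6, FP=0+1+0=1 → 6/7 = 0.8571
  pt: TP=25, FP=8+5+0=13 → 25/38 = 0.6579
  de: TP=25, FP=3+4+1=8 → 25/33 = 0.7576
Weighted-precision = Σ (supportᵢ/N)·precisionᵢ with N=118: (45/118)·0.8500 + (17/118)·0.8571 + (30/118)·0.6579 + (26/118)·0.7576 = 0.782

0.782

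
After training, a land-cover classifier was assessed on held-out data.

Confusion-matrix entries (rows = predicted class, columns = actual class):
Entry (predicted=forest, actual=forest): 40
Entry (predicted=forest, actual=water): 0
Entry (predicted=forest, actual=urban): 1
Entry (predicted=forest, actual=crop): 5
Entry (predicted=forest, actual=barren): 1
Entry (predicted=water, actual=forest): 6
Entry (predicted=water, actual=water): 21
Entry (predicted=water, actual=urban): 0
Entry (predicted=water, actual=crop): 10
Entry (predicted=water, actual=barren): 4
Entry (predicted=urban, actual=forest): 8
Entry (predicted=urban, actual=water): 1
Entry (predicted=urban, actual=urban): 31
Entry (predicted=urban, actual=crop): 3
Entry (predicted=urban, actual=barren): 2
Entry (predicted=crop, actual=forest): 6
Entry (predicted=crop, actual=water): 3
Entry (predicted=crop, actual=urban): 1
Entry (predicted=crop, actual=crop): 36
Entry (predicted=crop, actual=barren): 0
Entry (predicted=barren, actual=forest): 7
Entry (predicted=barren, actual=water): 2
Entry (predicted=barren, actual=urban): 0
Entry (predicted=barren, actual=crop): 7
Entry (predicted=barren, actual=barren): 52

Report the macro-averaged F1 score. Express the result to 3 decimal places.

0.721

Per-class F1 score (2·TP/(2·TP+FP+FN)):
  forest: TP=40, FP=0+1+5+1=7, FN=6+8+6+7=27 → 80/114 = 0.7018
  water: TP=21, FP=6+0+10+4=20, FN=0+1+3+2=6 → 42/68 = 0.6176
  urban: TP=31, FP=8+1+3+2=14, FN=1+0+1+0=2 → 62/78 = 0.7949
  crop: TP=36, FP=6+3+1+0=10, FN=5+10+3+7=25 → 72/107 = 0.6729
  barren: TP=52, FP=7+2+0+7=16, FN=1+4+2+0=7 → 104/127 = 0.8189
Macro-F1 score = mean = (0.7018 + 0.6176 + 0.7949 + 0.6729 + 0.8189) / 5 = 0.721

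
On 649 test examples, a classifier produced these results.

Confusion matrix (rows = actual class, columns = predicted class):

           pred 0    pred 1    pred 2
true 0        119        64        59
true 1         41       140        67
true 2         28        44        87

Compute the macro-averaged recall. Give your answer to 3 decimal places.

Per-class recall (TP/(TP+FN)):
  0: TP=119, FN=64+59=123 → 119/242 = 0.4917
  1: TP=140, FN=41+67=108 → 140/248 = 0.5645
  2: TP=87, FN=28+44=72 → 87/159 = 0.5472
Macro-recall = mean = (0.4917 + 0.5645 + 0.5472) / 3 = 0.534

0.534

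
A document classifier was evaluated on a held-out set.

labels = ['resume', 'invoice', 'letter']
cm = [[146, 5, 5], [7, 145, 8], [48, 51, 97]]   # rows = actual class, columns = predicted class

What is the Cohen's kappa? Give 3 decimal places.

0.641

Observed agreement pₒ = trace/N = 388/512 = 0.7578
Expected agreement pₑ = Σ (rowᵢ·colᵢ)/N² = (156·201 + 160·201 + 196·110)/512² = 0.3245
κ = (pₒ − pₑ)/(1 − pₑ) = (0.7578 − 0.3245)/(1 − 0.3245) = 0.641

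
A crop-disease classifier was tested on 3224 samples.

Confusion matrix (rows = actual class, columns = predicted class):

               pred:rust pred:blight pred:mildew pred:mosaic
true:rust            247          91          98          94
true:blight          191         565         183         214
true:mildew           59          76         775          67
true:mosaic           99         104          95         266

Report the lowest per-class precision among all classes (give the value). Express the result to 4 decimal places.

0.4144

Per-class precision (TP/(TP+FP)):
  rust: TP=247, FP=191+59+99=349 → 247/596 = 0.41443
  blight: TP=565, FP=91+76+104=271 → 565/836 = 0.67584
  mildew: TP=775, FP=98+183+95=376 → 775/1151 = 0.67333
  mosaic: TP=266, FP=94+214+67=375 → 266/641 = 0.41498
Lowest is class 'rust' with precision = 0.4144.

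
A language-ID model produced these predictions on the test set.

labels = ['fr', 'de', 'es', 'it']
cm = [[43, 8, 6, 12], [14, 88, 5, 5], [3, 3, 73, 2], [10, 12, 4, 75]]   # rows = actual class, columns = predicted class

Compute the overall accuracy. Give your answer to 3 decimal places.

Accuracy = trace / total = (43+88+73+75=279) / 363 = 279/363 = 0.769

0.769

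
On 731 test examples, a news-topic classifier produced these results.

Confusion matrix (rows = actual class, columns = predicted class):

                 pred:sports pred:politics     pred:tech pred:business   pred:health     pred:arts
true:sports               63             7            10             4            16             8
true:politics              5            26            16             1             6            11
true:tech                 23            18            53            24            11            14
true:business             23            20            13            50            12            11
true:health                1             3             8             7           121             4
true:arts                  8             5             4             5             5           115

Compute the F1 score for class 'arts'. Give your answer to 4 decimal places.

Take TP from the diagonal, FP from the rest of the 'arts' prediction marginal, FN from the rest of the 'arts' actual marginal.
F1 score = 2·TP/(2·TP+FP+FN).
arts: TP=115, FP=8+11+14+11+4=48, FN=8+5+4+5+5=27 → 230/305 = 0.75410

0.7541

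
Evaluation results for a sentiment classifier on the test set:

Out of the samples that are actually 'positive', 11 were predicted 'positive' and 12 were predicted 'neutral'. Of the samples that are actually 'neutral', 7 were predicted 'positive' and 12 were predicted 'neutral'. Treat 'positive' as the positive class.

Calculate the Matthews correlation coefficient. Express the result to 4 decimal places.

0.1105

MCC = (TP·TN − FP·FN) / √((TP+FP)(TP+FN)(TN+FP)(TN+FN))
Numerator = 11·12 − 7·12 = 48
Denominator = √(18·23·19·24) = √188784 = 434.4928
MCC = 48 / 434.4928 = 0.1105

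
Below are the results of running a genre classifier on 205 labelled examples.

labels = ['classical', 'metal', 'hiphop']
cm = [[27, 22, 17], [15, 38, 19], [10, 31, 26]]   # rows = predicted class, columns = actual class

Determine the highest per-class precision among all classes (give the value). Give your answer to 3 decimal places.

Per-class precision (TP/(TP+FP)):
  classical: TP=27, FP=22+17=39 → 27/66 = 0.4091
  metal: TP=38, FP=15+19=34 → 38/72 = 0.5278
  hiphop: TP=26, FP=10+31=41 → 26/67 = 0.3881
Highest is class 'metal' with precision = 0.528.

0.528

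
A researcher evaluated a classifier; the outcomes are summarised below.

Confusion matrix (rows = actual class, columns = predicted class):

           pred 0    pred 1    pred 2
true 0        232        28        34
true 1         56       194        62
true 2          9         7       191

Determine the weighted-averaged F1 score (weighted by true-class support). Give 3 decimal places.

Per-class F1 score (2·TP/(2·TP+FP+FN)):
  0: TP=232, FP=56+9=65, FN=28+34=62 → 464/591 = 0.7851
  1: TP=194, FP=28+7=35, FN=56+62=118 → 388/541 = 0.7172
  2: TP=191, FP=34+62=96, FN=9+7=16 → 382/494 = 0.7733
Weighted-F1 score = Σ (supportᵢ/N)·F1 scoreᵢ with N=813: (294/813)·0.7851 + (312/813)·0.7172 + (207/813)·0.7733 = 0.756

0.756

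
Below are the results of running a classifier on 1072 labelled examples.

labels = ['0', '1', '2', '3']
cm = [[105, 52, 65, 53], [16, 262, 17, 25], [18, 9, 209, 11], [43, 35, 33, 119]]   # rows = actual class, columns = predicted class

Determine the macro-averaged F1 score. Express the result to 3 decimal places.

0.627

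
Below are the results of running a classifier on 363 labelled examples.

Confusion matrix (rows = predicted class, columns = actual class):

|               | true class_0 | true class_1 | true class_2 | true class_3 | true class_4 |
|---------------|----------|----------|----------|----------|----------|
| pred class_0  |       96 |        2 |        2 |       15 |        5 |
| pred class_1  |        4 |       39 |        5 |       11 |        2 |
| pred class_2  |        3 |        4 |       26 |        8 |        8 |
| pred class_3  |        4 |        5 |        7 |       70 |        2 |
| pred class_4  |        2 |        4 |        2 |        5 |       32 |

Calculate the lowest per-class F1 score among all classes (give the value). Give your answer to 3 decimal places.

Per-class F1 score (2·TP/(2·TP+FP+FN)):
  class_0: TP=96, FP=2+2+15+5=24, FN=4+3+4+2=13 → 192/229 = 0.8384
  class_1: TP=39, FP=4+5+11+2=22, FN=2+4+5+4=15 → 78/115 = 0.6783
  class_2: TP=26, FP=3+4+8+8=23, FN=2+5+7+2=16 → 52/91 = 0.5714
  class_3: TP=70, FP=4+5+7+2=18, FN=15+11+8+5=39 → 140/197 = 0.7107
  class_4: TP=32, FP=2+4+2+5=13, FN=5+2+8+2=17 → 64/94 = 0.6809
Lowest is class 'class_2' with F1 score = 0.571.

0.571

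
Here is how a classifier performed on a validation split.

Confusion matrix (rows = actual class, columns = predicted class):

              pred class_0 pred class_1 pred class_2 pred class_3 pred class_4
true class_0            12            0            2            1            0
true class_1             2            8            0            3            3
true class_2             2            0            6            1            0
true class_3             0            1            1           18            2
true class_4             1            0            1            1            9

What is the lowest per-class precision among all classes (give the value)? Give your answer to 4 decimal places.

0.6000

Per-class precision (TP/(TP+FP)):
  class_0: TP=12, FP=2+2+0+1=5 → 12/17 = 0.70588
  class_1: TP=8, FP=0+0+1+0=1 → 8/9 = 0.88889
  class_2: TP=6, FP=2+0+1+1=4 → 6/10 = 0.60000
  class_3: TP=18, FP=1+3+1+1=6 → 18/24 = 0.75000
  class_4: TP=9, FP=0+3+0+2=5 → 9/14 = 0.64286
Lowest is class 'class_2' with precision = 0.6000.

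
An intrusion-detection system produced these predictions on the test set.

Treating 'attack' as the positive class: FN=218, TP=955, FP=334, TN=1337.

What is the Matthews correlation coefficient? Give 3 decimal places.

0.607

MCC = (TP·TN − FP·FN) / √((TP+FP)(TP+FN)(TN+FP)(TN+FN))
Numerator = 955·1337 − 334·218 = 1204023
Denominator = √(1289·1173·1671·1555) = √3928780564785 = 1982115.1745
MCC = 1204023 / 1982115.1745 = 0.607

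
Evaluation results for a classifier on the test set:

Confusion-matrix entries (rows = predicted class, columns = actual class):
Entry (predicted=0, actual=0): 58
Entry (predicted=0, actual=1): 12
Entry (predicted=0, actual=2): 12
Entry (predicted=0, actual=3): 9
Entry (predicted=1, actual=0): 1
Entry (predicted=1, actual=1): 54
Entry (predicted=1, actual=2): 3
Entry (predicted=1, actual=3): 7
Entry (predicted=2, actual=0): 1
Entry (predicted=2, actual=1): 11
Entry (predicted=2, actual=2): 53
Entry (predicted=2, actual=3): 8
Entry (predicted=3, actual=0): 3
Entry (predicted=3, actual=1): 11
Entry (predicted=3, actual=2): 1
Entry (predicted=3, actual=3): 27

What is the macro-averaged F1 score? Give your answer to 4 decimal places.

0.6966

Per-class F1 score (2·TP/(2·TP+FP+FN)):
  0: TP=58, FP=12+12+9=33, FN=1+1+3=5 → 116/154 = 0.75325
  1: TP=54, FP=1+3+7=11, FN=12+11+11=34 → 108/153 = 0.70588
  2: TP=53, FP=1+11+8=20, FN=12+3+1=16 → 106/142 = 0.74648
  3: TP=27, FP=3+11+1=15, FN=9+7+8=24 → 54/93 = 0.58065
Macro-F1 score = mean = (0.75325 + 0.70588 + 0.74648 + 0.58065) / 4 = 0.6966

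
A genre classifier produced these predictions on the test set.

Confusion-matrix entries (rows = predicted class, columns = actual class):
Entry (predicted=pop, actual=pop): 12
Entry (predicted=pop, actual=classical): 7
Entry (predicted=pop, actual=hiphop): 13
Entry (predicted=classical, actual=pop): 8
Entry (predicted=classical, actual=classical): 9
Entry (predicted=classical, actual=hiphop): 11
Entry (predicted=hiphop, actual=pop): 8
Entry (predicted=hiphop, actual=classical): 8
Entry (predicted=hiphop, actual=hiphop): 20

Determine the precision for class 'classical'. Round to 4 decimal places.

0.3214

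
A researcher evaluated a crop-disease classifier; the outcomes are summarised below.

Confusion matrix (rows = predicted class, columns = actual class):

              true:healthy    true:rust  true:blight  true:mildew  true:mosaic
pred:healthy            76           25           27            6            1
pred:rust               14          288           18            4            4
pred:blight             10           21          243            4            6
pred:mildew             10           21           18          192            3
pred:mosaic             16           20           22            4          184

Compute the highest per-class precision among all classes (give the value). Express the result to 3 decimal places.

Per-class precision (TP/(TP+FP)):
  healthy: TP=76, FP=25+27+6+1=59 → 76/135 = 0.5630
  rust: TP=288, FP=14+18+4+4=40 → 288/328 = 0.8780
  blight: TP=243, FP=10+21+4+6=41 → 243/284 = 0.8556
  mildew: TP=192, FP=10+21+18+3=52 → 192/244 = 0.7869
  mosaic: TP=184, FP=16+20+22+4=62 → 184/246 = 0.7480
Highest is class 'rust' with precision = 0.878.

0.878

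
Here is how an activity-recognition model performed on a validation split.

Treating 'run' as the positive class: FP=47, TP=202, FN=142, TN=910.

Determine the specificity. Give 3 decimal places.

Specificity = TN/(TN+FP) = 910/(910+47) = 0.951

0.951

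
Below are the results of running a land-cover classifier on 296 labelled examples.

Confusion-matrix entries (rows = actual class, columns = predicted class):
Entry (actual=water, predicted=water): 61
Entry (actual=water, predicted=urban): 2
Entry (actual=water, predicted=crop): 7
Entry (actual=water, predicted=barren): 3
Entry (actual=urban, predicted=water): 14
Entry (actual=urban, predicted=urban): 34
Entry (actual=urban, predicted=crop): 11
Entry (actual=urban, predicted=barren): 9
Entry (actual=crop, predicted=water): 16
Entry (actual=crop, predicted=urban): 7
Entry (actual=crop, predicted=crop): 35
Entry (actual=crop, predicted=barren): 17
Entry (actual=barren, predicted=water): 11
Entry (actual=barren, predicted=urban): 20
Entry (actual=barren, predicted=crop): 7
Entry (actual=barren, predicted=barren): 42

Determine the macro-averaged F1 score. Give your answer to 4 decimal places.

0.5728

Per-class F1 score (2·TP/(2·TP+FP+FN)):
  water: TP=61, FP=14+16+11=41, FN=2+7+3=12 → 122/175 = 0.69714
  urban: TP=34, FP=2+7+20=29, FN=14+11+9=34 → 68/131 = 0.51908
  crop: TP=35, FP=7+11+7=25, FN=16+7+17=40 → 70/135 = 0.51852
  barren: TP=42, FP=3+9+17=29, FN=11+20+7=38 → 84/151 = 0.55629
Macro-F1 score = mean = (0.69714 + 0.51908 + 0.51852 + 0.55629) / 4 = 0.5728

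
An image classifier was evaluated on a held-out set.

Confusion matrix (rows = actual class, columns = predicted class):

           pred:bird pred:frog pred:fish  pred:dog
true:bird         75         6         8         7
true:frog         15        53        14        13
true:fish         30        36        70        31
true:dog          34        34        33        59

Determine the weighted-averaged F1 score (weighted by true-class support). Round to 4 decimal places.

0.4875

Per-class F1 score (2·TP/(2·TP+FP+FN)):
  bird: TP=75, FP=15+30+34=79, FN=6+8+7=21 → 150/250 = 0.60000
  frog: TP=53, FP=6+36+34=76, FN=15+14+13=42 → 106/224 = 0.47321
  fish: TP=70, FP=8+14+33=55, FN=30+36+31=97 → 140/292 = 0.47945
  dog: TP=59, FP=7+13+31=51, FN=34+34+33=101 → 118/270 = 0.43704
Weighted-F1 score = Σ (supportᵢ/N)·F1 scoreᵢ with N=518: (96/518)·0.60000 + (95/518)·0.47321 + (167/518)·0.47945 + (160/518)·0.43704 = 0.4875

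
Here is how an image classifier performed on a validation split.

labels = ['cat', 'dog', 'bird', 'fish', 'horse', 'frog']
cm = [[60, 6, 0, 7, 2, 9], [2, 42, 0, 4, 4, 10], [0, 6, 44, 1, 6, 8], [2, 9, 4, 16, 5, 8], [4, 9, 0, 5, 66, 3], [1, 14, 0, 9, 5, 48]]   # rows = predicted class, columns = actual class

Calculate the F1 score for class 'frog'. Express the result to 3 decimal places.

0.589

Treat 'frog' as positive and all other classes as negative.
F1 score = 2·TP/(2·TP+FP+FN).
frog: TP=48, FP=1+14+0+9+5=29, FN=9+10+8+8+3=38 → 96/163 = 0.5890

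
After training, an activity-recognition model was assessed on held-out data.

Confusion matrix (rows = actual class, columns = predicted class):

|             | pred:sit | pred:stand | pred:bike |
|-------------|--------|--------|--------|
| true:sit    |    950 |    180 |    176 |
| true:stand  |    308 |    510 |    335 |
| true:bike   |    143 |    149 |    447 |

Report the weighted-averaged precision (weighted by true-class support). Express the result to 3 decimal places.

0.604

Per-class precision (TP/(TP+FP)):
  sit: TP=950, FP=308+143=451 → 950/1401 = 0.6781
  stand: TP=510, FP=180+149=329 → 510/839 = 0.6079
  bike: TP=447, FP=176+335=511 → 447/958 = 0.4666
Weighted-precision = Σ (supportᵢ/N)·precisionᵢ with N=3198: (1306/3198)·0.6781 + (1153/3198)·0.6079 + (739/3198)·0.4666 = 0.604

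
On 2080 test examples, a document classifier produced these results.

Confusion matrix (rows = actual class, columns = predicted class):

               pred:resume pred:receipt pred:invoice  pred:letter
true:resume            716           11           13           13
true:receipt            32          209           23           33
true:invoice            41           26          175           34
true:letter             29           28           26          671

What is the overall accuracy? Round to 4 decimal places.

Accuracy = trace / total = (716+209+175+671=1771) / 2080 = 1771/2080 = 0.8514

0.8514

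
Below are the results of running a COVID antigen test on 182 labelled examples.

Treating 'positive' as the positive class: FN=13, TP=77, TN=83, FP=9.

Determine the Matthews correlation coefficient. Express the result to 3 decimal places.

0.759

MCC = (TP·TN − FP·FN) / √((TP+FP)(TP+FN)(TN+FP)(TN+FN))
Numerator = 77·83 − 9·13 = 6274
Denominator = √(86·90·92·96) = √68359680 = 8267.9913
MCC = 6274 / 8267.9913 = 0.759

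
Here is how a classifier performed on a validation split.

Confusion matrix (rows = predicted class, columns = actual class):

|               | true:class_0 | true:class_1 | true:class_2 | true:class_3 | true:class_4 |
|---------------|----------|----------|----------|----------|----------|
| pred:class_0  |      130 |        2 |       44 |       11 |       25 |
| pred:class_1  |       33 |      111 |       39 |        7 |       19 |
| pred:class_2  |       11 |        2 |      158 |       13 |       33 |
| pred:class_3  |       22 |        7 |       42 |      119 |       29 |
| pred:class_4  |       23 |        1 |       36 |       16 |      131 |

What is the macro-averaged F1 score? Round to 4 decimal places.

Per-class F1 score (2·TP/(2·TP+FP+FN)):
  class_0: TP=130, FP=2+44+11+25=82, FN=33+11+22+23=89 → 260/431 = 0.60325
  class_1: TP=111, FP=33+39+7+19=98, FN=2+2+7+1=12 → 222/332 = 0.66867
  class_2: TP=158, FP=11+2+13+33=59, FN=44+39+42+36=161 → 316/536 = 0.58955
  class_3: TP=119, FP=22+7+42+29=100, FN=11+7+13+16=47 → 238/385 = 0.61818
  class_4: TP=131, FP=23+1+36+16=76, FN=25+19+33+29=106 → 262/444 = 0.59009
Macro-F1 score = mean = (0.60325 + 0.66867 + 0.58955 + 0.61818 + 0.59009) / 5 = 0.6139

0.6139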